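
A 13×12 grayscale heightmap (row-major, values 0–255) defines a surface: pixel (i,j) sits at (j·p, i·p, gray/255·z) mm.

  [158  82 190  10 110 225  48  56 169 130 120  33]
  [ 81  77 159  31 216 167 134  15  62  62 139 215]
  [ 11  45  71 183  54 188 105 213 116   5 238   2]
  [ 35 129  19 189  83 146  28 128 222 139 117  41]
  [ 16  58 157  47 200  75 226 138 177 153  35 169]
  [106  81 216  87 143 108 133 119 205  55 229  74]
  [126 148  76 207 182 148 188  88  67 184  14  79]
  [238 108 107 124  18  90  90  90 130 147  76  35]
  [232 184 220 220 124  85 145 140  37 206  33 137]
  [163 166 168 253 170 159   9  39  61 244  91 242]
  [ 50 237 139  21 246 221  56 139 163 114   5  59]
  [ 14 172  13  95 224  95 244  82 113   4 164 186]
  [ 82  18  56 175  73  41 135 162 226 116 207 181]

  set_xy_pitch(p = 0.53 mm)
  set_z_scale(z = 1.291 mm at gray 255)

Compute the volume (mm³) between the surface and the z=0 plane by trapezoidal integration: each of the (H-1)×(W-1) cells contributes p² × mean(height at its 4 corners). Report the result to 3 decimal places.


22.965

height_mm = gray/255 × 1.291; cell vol = 0.53² × mean(4 corners)
unit = 0.53² × 1.291 / (4×255) = 0.000355531 mm³ per gray-sum
row 0: Σ corner-gray over 11 cells = 4891  → 1.7389
row 1: Σ corner-gray over 11 cells = 4869  → 1.7311
row 2: Σ corner-gray over 11 cells = 4925  → 1.7510
row 3: Σ corner-gray over 11 cells = 5193  → 1.8463
row 4: Σ corner-gray over 11 cells = 5649  → 2.0084
row 5: Σ corner-gray over 11 cells = 5741  → 2.0411
row 6: Σ corner-gray over 11 cells = 5042  → 1.7926
row 7: Σ corner-gray over 11 cells = 5390  → 1.9163
row 8: Σ corner-gray over 11 cells = 6282  → 2.2334
row 9: Σ corner-gray over 11 cells = 5916  → 2.1033
row 10: Σ corner-gray over 11 cells = 5403  → 1.9209
row 11: Σ corner-gray over 11 cells = 5293  → 1.8818
Σ rows: total corner-gray = 64594  → 22.9652 mm³


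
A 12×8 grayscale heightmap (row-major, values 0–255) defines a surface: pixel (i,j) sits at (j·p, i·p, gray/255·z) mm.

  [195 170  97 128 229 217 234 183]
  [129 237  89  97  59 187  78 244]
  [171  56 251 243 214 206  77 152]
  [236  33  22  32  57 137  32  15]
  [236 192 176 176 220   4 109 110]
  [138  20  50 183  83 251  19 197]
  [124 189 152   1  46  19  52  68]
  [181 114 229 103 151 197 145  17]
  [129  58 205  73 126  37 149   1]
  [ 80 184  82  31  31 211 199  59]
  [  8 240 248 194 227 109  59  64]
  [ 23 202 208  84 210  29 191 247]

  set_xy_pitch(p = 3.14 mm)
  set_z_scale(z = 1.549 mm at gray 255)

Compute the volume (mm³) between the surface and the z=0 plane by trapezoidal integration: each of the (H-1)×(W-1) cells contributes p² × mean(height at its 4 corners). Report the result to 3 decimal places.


586.465

height_mm = gray/255 × 1.549; cell vol = 3.14² × mean(4 corners)
unit = 3.14² × 1.549 / (4×255) = 0.0149731 mm³ per gray-sum
row 0: Σ corner-gray over 7 cells = 4395  → 65.8066
row 1: Σ corner-gray over 7 cells = 4284  → 64.1446
row 2: Σ corner-gray over 7 cells = 3294  → 49.3213
row 3: Σ corner-gray over 7 cells = 2977  → 44.5748
row 4: Σ corner-gray over 7 cells = 3647  → 54.6067
row 5: Σ corner-gray over 7 cells = 2657  → 39.7834
row 6: Σ corner-gray over 7 cells = 3186  → 47.7042
row 7: Σ corner-gray over 7 cells = 3502  → 52.4357
row 8: Σ corner-gray over 7 cells = 3041  → 45.5331
row 9: Σ corner-gray over 7 cells = 3841  → 57.5115
row 10: Σ corner-gray over 7 cells = 4344  → 65.0430
Σ rows: total corner-gray = 39168  → 586.4648 mm³


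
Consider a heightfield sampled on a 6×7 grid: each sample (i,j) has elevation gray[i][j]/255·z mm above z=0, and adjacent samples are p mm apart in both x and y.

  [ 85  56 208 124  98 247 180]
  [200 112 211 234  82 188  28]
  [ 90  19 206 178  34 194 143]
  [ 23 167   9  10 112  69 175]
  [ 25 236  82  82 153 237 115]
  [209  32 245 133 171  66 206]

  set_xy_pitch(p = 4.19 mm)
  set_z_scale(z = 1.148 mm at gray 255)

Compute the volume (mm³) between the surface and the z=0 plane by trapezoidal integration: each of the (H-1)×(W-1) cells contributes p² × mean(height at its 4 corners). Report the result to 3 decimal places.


height_mm = gray/255 × 1.148; cell vol = 4.19² × mean(4 corners)
unit = 4.19² × 1.148 / (4×255) = 0.0197592 mm³ per gray-sum
row 0: Σ corner-gray over 6 cells = 3613  → 71.3901
row 1: Σ corner-gray over 6 cells = 3377  → 66.7269
row 2: Σ corner-gray over 6 cells = 2427  → 47.9556
row 3: Σ corner-gray over 6 cells = 2652  → 52.4014
row 4: Σ corner-gray over 6 cells = 3429  → 67.7544
Σ rows: total corner-gray = 15498  → 306.2284 mm³

306.228


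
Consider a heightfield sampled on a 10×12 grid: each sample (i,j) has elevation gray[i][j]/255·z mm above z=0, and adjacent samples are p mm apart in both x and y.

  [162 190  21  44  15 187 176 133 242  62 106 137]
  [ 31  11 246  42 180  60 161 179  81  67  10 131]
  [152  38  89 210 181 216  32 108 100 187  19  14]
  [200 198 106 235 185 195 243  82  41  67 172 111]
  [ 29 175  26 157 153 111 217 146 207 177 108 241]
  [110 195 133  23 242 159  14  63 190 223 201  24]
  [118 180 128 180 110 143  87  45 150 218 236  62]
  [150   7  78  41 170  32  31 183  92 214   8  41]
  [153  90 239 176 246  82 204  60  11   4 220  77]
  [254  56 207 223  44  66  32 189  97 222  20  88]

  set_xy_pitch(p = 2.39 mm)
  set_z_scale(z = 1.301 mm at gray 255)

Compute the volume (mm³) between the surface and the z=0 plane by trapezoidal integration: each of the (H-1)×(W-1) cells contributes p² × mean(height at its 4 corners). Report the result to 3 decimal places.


height_mm = gray/255 × 1.301; cell vol = 2.39² × mean(4 corners)
unit = 2.39² × 1.301 / (4×255) = 0.00728573 mm³ per gray-sum
row 0: Σ corner-gray over 11 cells = 4887  → 35.6054
row 1: Σ corner-gray over 11 cells = 4762  → 34.6946
row 2: Σ corner-gray over 11 cells = 5885  → 42.8765
row 3: Σ corner-gray over 11 cells = 6583  → 47.9619
row 4: Σ corner-gray over 11 cells = 6244  → 45.4921
row 5: Σ corner-gray over 11 cells = 6154  → 44.8364
row 6: Σ corner-gray over 11 cells = 5037  → 36.6982
row 7: Σ corner-gray over 11 cells = 4797  → 34.9496
row 8: Σ corner-gray over 11 cells = 5548  → 40.4212
Σ rows: total corner-gray = 49897  → 363.5359 mm³

363.536


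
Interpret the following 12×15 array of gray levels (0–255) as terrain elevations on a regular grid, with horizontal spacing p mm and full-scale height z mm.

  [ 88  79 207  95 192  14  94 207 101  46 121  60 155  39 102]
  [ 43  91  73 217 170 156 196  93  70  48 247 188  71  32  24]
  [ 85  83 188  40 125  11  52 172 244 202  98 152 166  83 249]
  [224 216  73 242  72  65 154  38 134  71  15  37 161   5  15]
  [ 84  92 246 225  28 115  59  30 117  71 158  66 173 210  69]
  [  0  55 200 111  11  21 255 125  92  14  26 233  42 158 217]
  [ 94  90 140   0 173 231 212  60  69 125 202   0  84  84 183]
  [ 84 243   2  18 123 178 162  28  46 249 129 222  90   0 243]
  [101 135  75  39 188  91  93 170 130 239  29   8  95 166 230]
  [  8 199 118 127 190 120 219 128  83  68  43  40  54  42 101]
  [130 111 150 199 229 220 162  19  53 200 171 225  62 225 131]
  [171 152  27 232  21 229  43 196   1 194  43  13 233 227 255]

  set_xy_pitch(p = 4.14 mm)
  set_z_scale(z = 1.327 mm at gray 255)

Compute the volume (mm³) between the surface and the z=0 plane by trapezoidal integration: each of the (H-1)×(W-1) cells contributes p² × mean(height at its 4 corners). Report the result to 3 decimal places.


height_mm = gray/255 × 1.327; cell vol = 4.14² × mean(4 corners)
unit = 4.14² × 1.327 / (4×255) = 0.0222983 mm³ per gray-sum
row 0: Σ corner-gray over 14 cells = 6381  → 142.2853
row 1: Σ corner-gray over 14 cells = 6937  → 154.6832
row 2: Σ corner-gray over 14 cells = 6371  → 142.0624
row 3: Σ corner-gray over 14 cells = 6138  → 136.8669
row 4: Σ corner-gray over 14 cells = 6236  → 139.0521
row 5: Σ corner-gray over 14 cells = 6120  → 136.4655
row 6: Σ corner-gray over 14 cells = 6524  → 145.4740
row 7: Σ corner-gray over 14 cells = 6554  → 146.1430
row 8: Σ corner-gray over 14 cells = 6218  → 138.6507
row 9: Σ corner-gray over 14 cells = 7284  → 162.4207
row 10: Σ corner-gray over 14 cells = 7961  → 177.5166
Σ rows: total corner-gray = 72724  → 1621.6204 mm³

1621.620


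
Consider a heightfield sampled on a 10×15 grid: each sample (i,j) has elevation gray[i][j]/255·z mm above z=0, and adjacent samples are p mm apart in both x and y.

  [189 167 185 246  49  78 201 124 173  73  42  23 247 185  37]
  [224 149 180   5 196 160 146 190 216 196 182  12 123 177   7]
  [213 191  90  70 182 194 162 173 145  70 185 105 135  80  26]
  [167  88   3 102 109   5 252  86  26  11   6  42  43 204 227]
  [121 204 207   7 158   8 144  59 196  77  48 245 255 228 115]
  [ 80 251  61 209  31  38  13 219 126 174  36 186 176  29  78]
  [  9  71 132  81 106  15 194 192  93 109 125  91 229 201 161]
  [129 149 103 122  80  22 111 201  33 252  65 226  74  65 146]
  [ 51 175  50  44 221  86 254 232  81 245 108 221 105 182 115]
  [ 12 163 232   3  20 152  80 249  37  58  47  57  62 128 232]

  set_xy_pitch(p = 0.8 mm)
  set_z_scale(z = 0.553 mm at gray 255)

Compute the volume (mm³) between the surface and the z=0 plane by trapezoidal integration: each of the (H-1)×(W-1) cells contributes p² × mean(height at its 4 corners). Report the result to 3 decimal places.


21.949

height_mm = gray/255 × 0.553; cell vol = 0.8² × mean(4 corners)
unit = 0.8² × 0.553 / (4×255) = 0.00034698 mm³ per gray-sum
row 0: Σ corner-gray over 14 cells = 7907  → 2.7436
row 1: Σ corner-gray over 14 cells = 7898  → 2.7405
row 2: Σ corner-gray over 14 cells = 6151  → 2.1343
row 3: Σ corner-gray over 14 cells = 6256  → 2.1707
row 4: Σ corner-gray over 14 cells = 7164  → 2.4858
row 5: Σ corner-gray over 14 cells = 6704  → 2.3262
row 6: Σ corner-gray over 14 cells = 6729  → 2.3348
row 7: Σ corner-gray over 14 cells = 7455  → 2.5867
row 8: Σ corner-gray over 14 cells = 6994  → 2.4268
Σ rows: total corner-gray = 63258  → 21.9493 mm³


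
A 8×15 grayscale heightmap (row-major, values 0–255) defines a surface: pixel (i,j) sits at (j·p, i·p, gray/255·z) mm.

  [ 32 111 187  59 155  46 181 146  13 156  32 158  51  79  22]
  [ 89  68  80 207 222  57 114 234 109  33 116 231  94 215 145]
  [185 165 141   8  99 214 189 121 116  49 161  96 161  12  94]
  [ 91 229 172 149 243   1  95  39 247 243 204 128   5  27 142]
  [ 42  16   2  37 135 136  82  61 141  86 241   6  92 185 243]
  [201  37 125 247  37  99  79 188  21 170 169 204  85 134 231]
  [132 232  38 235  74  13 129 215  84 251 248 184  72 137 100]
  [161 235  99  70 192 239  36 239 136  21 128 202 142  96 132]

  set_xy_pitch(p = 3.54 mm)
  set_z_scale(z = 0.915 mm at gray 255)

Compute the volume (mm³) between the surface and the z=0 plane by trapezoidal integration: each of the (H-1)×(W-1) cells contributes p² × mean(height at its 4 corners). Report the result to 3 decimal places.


height_mm = gray/255 × 0.915; cell vol = 3.54² × mean(4 corners)
unit = 3.54² × 0.915 / (4×255) = 0.0112416 mm³ per gray-sum
row 0: Σ corner-gray over 14 cells = 6596  → 74.1495
row 1: Σ corner-gray over 14 cells = 7137  → 80.2312
row 2: Σ corner-gray over 14 cells = 7140  → 80.2649
row 3: Σ corner-gray over 14 cells = 6522  → 73.3176
row 4: Σ corner-gray over 14 cells = 6347  → 71.3503
row 5: Σ corner-gray over 14 cells = 7678  → 86.3129
row 6: Σ corner-gray over 14 cells = 8019  → 90.1462
Σ rows: total corner-gray = 49439  → 555.7726 mm³

555.773


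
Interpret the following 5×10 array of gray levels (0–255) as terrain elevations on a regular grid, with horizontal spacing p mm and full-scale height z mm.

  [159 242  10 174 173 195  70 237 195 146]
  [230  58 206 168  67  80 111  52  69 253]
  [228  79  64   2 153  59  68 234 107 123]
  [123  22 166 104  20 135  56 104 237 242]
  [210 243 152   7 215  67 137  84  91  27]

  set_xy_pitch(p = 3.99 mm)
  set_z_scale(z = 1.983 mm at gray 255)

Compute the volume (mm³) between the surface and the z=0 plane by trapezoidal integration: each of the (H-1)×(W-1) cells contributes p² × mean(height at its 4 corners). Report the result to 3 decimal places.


532.597

height_mm = gray/255 × 1.983; cell vol = 3.99² × mean(4 corners)
unit = 3.99² × 1.983 / (4×255) = 0.0309505 mm³ per gray-sum
row 0: Σ corner-gray over 9 cells = 5002  → 154.8146
row 1: Σ corner-gray over 9 cells = 3988  → 123.4308
row 2: Σ corner-gray over 9 cells = 3936  → 121.8214
row 3: Σ corner-gray over 9 cells = 4282  → 132.5302
Σ rows: total corner-gray = 17208  → 532.5970 mm³


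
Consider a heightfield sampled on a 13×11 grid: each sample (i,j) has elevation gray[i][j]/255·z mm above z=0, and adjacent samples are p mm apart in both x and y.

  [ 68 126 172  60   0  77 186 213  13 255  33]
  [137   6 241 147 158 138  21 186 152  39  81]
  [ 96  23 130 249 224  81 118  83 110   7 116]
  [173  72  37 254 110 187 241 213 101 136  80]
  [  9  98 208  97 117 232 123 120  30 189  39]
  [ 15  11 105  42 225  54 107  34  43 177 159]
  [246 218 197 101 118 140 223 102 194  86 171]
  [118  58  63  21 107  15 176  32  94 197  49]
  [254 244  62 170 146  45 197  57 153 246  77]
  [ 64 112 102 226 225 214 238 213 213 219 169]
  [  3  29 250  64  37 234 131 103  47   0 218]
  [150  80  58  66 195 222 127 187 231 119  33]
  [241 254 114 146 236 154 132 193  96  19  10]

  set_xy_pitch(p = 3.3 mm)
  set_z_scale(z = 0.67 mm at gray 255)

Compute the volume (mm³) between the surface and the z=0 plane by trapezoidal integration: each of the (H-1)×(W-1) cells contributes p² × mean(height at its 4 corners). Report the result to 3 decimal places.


441.197

height_mm = gray/255 × 0.67; cell vol = 3.3² × mean(4 corners)
unit = 3.3² × 0.67 / (4×255) = 0.00715324 mm³ per gray-sum
row 0: Σ corner-gray over 10 cells = 4699  → 33.6131
row 1: Σ corner-gray over 10 cells = 4656  → 33.3055
row 2: Σ corner-gray over 10 cells = 5217  → 37.3184
row 3: Σ corner-gray over 10 cells = 5431  → 38.8492
row 4: Σ corner-gray over 10 cells = 4246  → 30.3726
row 5: Σ corner-gray over 10 cells = 4945  → 35.3727
row 6: Σ corner-gray over 10 cells = 4868  → 34.8219
row 7: Σ corner-gray over 10 cells = 4664  → 33.3627
row 8: Σ corner-gray over 10 cells = 6728  → 48.1270
row 9: Σ corner-gray over 10 cells = 5768  → 41.2599
row 10: Σ corner-gray over 10 cells = 4764  → 34.0780
row 11: Σ corner-gray over 10 cells = 5692  → 40.7162
Σ rows: total corner-gray = 61678  → 441.1972 mm³


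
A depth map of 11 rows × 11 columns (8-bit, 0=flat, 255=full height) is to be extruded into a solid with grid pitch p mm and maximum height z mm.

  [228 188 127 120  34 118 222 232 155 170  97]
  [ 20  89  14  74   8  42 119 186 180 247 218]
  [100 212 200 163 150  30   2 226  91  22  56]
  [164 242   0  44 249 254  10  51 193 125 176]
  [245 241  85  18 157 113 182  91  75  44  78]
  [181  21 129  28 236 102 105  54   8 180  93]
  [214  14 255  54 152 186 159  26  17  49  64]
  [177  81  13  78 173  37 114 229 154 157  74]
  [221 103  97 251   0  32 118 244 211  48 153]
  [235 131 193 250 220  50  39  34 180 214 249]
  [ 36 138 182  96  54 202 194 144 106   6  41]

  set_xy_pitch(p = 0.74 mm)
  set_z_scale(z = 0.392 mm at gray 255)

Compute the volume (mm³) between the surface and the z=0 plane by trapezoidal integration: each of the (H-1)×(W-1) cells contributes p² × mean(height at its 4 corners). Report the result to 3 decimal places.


height_mm = gray/255 × 0.392; cell vol = 0.74² × mean(4 corners)
unit = 0.74² × 0.392 / (4×255) = 0.00021045 mm³ per gray-sum
row 0: Σ corner-gray over 10 cells = 5213  → 1.0971
row 1: Σ corner-gray over 10 cells = 4504  → 0.9479
row 2: Σ corner-gray over 10 cells = 5024  → 1.0573
row 3: Σ corner-gray over 10 cells = 5011  → 1.0546
row 4: Σ corner-gray over 10 cells = 4335  → 0.9123
row 5: Σ corner-gray over 10 cells = 4102  → 0.8633
row 6: Σ corner-gray over 10 cells = 4425  → 0.9312
row 7: Σ corner-gray over 10 cells = 4905  → 1.0323
row 8: Σ corner-gray over 10 cells = 5688  → 1.1970
row 9: Σ corner-gray over 10 cells = 5427  → 1.1421
Σ rows: total corner-gray = 48634  → 10.2350 mm³

10.235


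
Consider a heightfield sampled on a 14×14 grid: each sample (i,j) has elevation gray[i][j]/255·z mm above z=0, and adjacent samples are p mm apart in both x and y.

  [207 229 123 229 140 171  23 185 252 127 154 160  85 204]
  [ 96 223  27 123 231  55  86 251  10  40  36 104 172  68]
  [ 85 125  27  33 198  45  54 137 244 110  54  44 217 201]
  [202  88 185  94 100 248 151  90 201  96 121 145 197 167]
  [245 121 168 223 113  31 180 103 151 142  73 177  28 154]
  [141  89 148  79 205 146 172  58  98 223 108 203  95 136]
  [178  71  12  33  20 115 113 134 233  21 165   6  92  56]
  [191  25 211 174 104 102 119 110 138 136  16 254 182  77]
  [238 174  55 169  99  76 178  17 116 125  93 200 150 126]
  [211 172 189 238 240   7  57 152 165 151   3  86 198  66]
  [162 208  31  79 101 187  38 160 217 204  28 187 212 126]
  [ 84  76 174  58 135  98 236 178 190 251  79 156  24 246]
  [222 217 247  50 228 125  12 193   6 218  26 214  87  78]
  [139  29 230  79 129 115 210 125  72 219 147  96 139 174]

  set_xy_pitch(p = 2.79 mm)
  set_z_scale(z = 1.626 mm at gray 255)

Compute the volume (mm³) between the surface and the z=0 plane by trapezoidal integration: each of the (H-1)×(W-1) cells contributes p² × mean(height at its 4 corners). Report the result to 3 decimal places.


1082.789

height_mm = gray/255 × 1.626; cell vol = 2.79² × mean(4 corners)
unit = 2.79² × 1.626 / (4×255) = 0.0124088 mm³ per gray-sum
row 0: Σ corner-gray over 13 cells = 7047  → 87.4446
row 1: Σ corner-gray over 13 cells = 5742  → 71.2512
row 2: Σ corner-gray over 13 cells = 6663  → 82.6796
row 3: Σ corner-gray over 13 cells = 7220  → 89.5913
row 4: Σ corner-gray over 13 cells = 6944  → 86.1665
row 5: Σ corner-gray over 13 cells = 5789  → 71.8344
row 6: Σ corner-gray over 13 cells = 5674  → 70.4074
row 7: Σ corner-gray over 13 cells = 6678  → 82.8658
row 8: Σ corner-gray over 13 cells = 6861  → 85.1366
row 9: Σ corner-gray over 13 cells = 7185  → 89.1570
row 10: Σ corner-gray over 13 cells = 7232  → 89.7402
row 11: Σ corner-gray over 13 cells = 7186  → 89.1694
row 12: Σ corner-gray over 13 cells = 7039  → 87.3453
Σ rows: total corner-gray = 87260  → 1082.7894 mm³


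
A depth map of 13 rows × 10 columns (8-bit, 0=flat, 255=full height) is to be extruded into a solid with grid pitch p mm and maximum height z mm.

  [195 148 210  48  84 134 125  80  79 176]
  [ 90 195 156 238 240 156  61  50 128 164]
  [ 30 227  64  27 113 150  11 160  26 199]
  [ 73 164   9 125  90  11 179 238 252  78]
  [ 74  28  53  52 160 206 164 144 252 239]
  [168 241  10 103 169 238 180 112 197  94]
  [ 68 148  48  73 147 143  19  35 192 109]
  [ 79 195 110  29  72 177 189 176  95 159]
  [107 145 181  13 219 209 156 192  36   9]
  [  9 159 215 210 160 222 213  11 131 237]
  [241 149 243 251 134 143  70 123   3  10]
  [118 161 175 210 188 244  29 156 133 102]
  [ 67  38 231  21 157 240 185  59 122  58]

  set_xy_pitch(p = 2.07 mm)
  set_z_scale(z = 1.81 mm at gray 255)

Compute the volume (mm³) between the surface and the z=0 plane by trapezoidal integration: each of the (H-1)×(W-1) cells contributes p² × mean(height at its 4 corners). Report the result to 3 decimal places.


height_mm = gray/255 × 1.81; cell vol = 2.07² × mean(4 corners)
unit = 2.07² × 1.81 / (4×255) = 0.0076036 mm³ per gray-sum
row 0: Σ corner-gray over 9 cells = 4889  → 37.1740
row 1: Σ corner-gray over 9 cells = 4487  → 34.1173
row 2: Σ corner-gray over 9 cells = 4072  → 30.9618
row 3: Σ corner-gray over 9 cells = 4718  → 35.8738
row 4: Σ corner-gray over 9 cells = 5193  → 39.4855
row 5: Σ corner-gray over 9 cells = 4549  → 34.5888
row 6: Σ corner-gray over 9 cells = 4111  → 31.2584
row 7: Σ corner-gray over 9 cells = 4742  → 36.0563
row 8: Σ corner-gray over 9 cells = 5306  → 40.3447
row 9: Σ corner-gray over 9 cells = 5371  → 40.8389
row 10: Σ corner-gray over 9 cells = 5295  → 40.2610
row 11: Σ corner-gray over 9 cells = 5043  → 38.3449
Σ rows: total corner-gray = 57776  → 439.3054 mm³

439.305


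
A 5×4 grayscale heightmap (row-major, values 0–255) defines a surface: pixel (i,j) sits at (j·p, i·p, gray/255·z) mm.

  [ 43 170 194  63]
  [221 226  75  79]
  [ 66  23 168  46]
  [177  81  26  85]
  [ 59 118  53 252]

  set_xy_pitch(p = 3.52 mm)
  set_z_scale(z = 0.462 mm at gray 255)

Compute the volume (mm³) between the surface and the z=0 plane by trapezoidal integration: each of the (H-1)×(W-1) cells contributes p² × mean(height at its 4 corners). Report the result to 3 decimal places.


height_mm = gray/255 × 0.462; cell vol = 3.52² × mean(4 corners)
unit = 3.52² × 0.462 / (4×255) = 0.00561212 mm³ per gray-sum
row 0: Σ corner-gray over 3 cells = 1736  → 9.7426
row 1: Σ corner-gray over 3 cells = 1396  → 7.8345
row 2: Σ corner-gray over 3 cells = 970  → 5.4438
row 3: Σ corner-gray over 3 cells = 1129  → 6.3361
Σ rows: total corner-gray = 5231  → 29.3570 mm³

29.357


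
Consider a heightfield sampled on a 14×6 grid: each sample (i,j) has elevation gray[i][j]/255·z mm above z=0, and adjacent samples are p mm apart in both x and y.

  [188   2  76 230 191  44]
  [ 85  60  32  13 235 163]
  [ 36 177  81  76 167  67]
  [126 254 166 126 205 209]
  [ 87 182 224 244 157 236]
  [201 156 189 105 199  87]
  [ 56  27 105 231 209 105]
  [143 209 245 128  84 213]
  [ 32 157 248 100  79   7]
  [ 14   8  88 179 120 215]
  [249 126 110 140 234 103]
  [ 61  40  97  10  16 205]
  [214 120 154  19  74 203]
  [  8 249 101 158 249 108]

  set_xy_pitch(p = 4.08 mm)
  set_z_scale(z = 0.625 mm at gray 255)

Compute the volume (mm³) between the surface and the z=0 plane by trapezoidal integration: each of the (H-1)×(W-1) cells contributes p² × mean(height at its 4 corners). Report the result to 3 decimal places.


354.083

height_mm = gray/255 × 0.625; cell vol = 4.08² × mean(4 corners)
unit = 4.08² × 0.625 / (4×255) = 0.0102 mm³ per gray-sum
row 0: Σ corner-gray over 5 cells = 2158  → 22.0116
row 1: Σ corner-gray over 5 cells = 2033  → 20.7366
row 2: Σ corner-gray over 5 cells = 2942  → 30.0084
row 3: Σ corner-gray over 5 cells = 3774  → 38.4948
row 4: Σ corner-gray over 5 cells = 3523  → 35.9346
row 5: Σ corner-gray over 5 cells = 2891  → 29.4882
row 6: Σ corner-gray over 5 cells = 2993  → 30.5286
row 7: Σ corner-gray over 5 cells = 2895  → 29.5290
row 8: Σ corner-gray over 5 cells = 2226  → 22.7052
row 9: Σ corner-gray over 5 cells = 2591  → 26.4282
row 10: Σ corner-gray over 5 cells = 2164  → 22.0728
row 11: Σ corner-gray over 5 cells = 1743  → 17.7786
row 12: Σ corner-gray over 5 cells = 2781  → 28.3662
Σ rows: total corner-gray = 34714  → 354.0828 mm³


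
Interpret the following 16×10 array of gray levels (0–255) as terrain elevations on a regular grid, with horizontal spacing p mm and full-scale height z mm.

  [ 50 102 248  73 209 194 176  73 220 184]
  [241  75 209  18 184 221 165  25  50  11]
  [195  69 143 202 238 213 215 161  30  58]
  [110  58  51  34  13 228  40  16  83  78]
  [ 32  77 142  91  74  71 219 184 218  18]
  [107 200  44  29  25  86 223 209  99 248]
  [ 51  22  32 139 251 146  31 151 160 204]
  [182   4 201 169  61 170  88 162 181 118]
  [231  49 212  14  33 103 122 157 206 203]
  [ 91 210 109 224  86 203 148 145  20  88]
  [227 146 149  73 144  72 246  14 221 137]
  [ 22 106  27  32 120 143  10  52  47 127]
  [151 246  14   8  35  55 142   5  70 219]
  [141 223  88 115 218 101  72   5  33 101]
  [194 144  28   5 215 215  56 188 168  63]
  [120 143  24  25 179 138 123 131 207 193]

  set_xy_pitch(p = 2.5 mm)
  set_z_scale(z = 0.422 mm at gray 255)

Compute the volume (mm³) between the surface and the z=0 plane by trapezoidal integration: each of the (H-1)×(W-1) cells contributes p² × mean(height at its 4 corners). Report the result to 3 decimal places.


164.303

height_mm = gray/255 × 0.422; cell vol = 2.5² × mean(4 corners)
unit = 2.5² × 0.422 / (4×255) = 0.00258578 mm³ per gray-sum
row 0: Σ corner-gray over 9 cells = 4970  → 12.8513
row 1: Σ corner-gray over 9 cells = 4941  → 12.7764
row 2: Σ corner-gray over 9 cells = 4029  → 10.4181
row 3: Σ corner-gray over 9 cells = 3436  → 8.8848
row 4: Σ corner-gray over 9 cells = 4387  → 11.3438
row 5: Σ corner-gray over 9 cells = 4304  → 11.1292
row 6: Σ corner-gray over 9 cells = 4491  → 11.6128
row 7: Σ corner-gray over 9 cells = 4598  → 11.8894
row 8: Σ corner-gray over 9 cells = 4695  → 12.1403
row 9: Σ corner-gray over 9 cells = 4963  → 12.8332
row 10: Σ corner-gray over 9 cells = 3717  → 9.6114
row 11: Σ corner-gray over 9 cells = 2743  → 7.0928
row 12: Σ corner-gray over 9 cells = 3472  → 8.9778
row 13: Σ corner-gray over 9 cells = 4247  → 10.9818
row 14: Σ corner-gray over 9 cells = 4548  → 11.7601
Σ rows: total corner-gray = 63541  → 164.3033 mm³


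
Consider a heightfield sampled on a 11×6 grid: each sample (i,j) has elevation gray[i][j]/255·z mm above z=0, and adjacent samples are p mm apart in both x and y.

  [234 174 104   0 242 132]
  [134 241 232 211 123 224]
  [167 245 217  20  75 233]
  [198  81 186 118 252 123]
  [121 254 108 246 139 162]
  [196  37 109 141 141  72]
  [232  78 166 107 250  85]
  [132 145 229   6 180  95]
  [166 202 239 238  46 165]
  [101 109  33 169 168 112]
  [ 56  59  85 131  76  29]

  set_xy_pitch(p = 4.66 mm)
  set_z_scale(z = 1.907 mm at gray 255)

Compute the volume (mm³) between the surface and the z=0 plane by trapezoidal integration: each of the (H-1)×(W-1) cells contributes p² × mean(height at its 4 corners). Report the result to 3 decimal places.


height_mm = gray/255 × 1.907; cell vol = 4.66² × mean(4 corners)
unit = 4.66² × 1.907 / (4×255) = 0.0405997 mm³ per gray-sum
row 0: Σ corner-gray over 5 cells = 3378  → 137.1456
row 1: Σ corner-gray over 5 cells = 3486  → 141.5304
row 2: Σ corner-gray over 5 cells = 3109  → 126.2243
row 3: Σ corner-gray over 5 cells = 3372  → 136.9020
row 4: Σ corner-gray over 5 cells = 2901  → 117.7796
row 5: Σ corner-gray over 5 cells = 2643  → 107.3049
row 6: Σ corner-gray over 5 cells = 2866  → 116.3586
row 7: Σ corner-gray over 5 cells = 3128  → 126.9957
row 8: Σ corner-gray over 5 cells = 2952  → 119.8502
row 9: Σ corner-gray over 5 cells = 1958  → 79.4941
Σ rows: total corner-gray = 29793  → 1209.5856 mm³

1209.586


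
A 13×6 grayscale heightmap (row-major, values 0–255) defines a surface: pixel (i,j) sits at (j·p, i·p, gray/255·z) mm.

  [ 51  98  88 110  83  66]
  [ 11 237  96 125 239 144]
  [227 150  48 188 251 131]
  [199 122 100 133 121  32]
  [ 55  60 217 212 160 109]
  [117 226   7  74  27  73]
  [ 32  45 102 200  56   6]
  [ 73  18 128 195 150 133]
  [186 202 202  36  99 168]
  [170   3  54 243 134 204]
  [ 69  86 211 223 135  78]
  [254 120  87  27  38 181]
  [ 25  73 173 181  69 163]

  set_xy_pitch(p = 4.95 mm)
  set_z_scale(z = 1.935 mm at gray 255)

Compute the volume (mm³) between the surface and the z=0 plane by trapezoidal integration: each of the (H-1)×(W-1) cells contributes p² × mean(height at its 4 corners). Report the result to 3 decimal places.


height_mm = gray/255 × 1.935; cell vol = 4.95² × mean(4 corners)
unit = 4.95² × 1.935 / (4×255) = 0.0464827 mm³ per gray-sum
row 0: Σ corner-gray over 5 cells = 2424  → 112.6740
row 1: Σ corner-gray over 5 cells = 3181  → 147.8614
row 2: Σ corner-gray over 5 cells = 2815  → 130.8488
row 3: Σ corner-gray over 5 cells = 2645  → 122.9467
row 4: Σ corner-gray over 5 cells = 2320  → 107.8398
row 5: Σ corner-gray over 5 cells = 1702  → 79.1135
row 6: Σ corner-gray over 5 cells = 2032  → 94.4528
row 7: Σ corner-gray over 5 cells = 2620  → 121.7846
row 8: Σ corner-gray over 5 cells = 2674  → 124.2947
row 9: Σ corner-gray over 5 cells = 2699  → 125.4568
row 10: Σ corner-gray over 5 cells = 2436  → 113.2318
row 11: Σ corner-gray over 5 cells = 2159  → 100.3561
Σ rows: total corner-gray = 29707  → 1380.8611 mm³

1380.861


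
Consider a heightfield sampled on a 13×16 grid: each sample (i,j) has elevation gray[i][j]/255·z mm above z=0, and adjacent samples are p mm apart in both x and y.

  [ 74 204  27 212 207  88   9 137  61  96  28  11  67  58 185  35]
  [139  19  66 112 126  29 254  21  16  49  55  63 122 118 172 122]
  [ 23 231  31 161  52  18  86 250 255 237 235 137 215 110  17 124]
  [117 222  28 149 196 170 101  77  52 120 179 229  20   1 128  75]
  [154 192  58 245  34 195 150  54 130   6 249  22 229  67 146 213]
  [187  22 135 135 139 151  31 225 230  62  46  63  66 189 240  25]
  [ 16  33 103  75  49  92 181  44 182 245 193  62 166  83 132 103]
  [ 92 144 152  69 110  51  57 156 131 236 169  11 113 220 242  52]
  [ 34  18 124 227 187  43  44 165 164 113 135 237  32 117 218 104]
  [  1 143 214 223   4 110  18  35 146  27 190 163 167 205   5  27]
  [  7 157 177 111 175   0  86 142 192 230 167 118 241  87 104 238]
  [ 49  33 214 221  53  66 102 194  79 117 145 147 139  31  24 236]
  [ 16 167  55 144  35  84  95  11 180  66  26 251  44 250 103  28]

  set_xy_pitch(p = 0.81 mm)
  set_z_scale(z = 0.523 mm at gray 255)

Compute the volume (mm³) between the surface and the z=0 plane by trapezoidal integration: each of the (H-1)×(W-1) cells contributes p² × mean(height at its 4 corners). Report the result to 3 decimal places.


height_mm = gray/255 × 0.523; cell vol = 0.81² × mean(4 corners)
unit = 0.81² × 0.523 / (4×255) = 0.000336412 mm³ per gray-sum
row 0: Σ corner-gray over 15 cells = 5594  → 1.8819
row 1: Σ corner-gray over 15 cells = 6922  → 2.3286
row 2: Σ corner-gray over 15 cells = 7753  → 2.6082
row 3: Σ corner-gray over 15 cells = 7457  → 2.5086
row 4: Σ corner-gray over 15 cells = 7601  → 2.5571
row 5: Σ corner-gray over 15 cells = 7079  → 2.3815
row 6: Σ corner-gray over 15 cells = 7265  → 2.4440
row 7: Σ corner-gray over 15 cells = 7652  → 2.5742
row 8: Σ corner-gray over 15 cells = 7114  → 2.3932
row 9: Σ corner-gray over 15 cells = 7547  → 2.5389
row 10: Σ corner-gray over 15 cells = 7634  → 2.5682
row 11: Σ corner-gray over 15 cells = 6481  → 2.1803
Σ rows: total corner-gray = 86099  → 28.9647 mm³

28.965


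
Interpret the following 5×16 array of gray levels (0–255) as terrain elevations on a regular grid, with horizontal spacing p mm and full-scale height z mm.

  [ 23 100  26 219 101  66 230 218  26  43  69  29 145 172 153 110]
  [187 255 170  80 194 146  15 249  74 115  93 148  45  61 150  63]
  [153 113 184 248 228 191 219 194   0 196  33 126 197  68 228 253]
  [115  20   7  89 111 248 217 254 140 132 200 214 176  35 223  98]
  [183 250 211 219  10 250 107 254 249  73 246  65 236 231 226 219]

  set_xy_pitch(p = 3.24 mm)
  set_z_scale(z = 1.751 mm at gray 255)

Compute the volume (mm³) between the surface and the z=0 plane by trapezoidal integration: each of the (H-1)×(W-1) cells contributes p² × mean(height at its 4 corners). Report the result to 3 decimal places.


height_mm = gray/255 × 1.751; cell vol = 3.24² × mean(4 corners)
unit = 3.24² × 1.751 / (4×255) = 0.0180209 mm³ per gray-sum
row 0: Σ corner-gray over 15 cells = 7167  → 129.1556
row 1: Σ corner-gray over 15 cells = 8696  → 156.7096
row 2: Σ corner-gray over 15 cells = 9201  → 165.8101
row 3: Σ corner-gray over 15 cells = 10001  → 180.2268
Σ rows: total corner-gray = 35065  → 631.9022 mm³

631.902


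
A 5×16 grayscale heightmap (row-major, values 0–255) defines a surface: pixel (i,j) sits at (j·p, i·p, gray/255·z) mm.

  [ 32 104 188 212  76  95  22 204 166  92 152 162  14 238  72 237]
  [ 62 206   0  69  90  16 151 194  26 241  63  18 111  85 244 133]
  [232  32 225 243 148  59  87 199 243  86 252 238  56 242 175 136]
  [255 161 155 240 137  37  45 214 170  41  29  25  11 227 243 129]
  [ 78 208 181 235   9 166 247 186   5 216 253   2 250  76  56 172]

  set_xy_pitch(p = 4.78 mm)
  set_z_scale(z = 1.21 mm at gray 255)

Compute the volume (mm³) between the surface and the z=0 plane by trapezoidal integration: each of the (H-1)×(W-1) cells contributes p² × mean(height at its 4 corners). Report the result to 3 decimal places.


876.098

height_mm = gray/255 × 1.21; cell vol = 4.78² × mean(4 corners)
unit = 4.78² × 1.21 / (4×255) = 0.0271045 mm³ per gray-sum
row 0: Σ corner-gray over 15 cells = 7086  → 192.0623
row 1: Σ corner-gray over 15 cells = 8161  → 221.1996
row 2: Σ corner-gray over 15 cells = 8792  → 238.3025
row 3: Σ corner-gray over 15 cells = 8284  → 224.5335
Σ rows: total corner-gray = 32323  → 876.0979 mm³


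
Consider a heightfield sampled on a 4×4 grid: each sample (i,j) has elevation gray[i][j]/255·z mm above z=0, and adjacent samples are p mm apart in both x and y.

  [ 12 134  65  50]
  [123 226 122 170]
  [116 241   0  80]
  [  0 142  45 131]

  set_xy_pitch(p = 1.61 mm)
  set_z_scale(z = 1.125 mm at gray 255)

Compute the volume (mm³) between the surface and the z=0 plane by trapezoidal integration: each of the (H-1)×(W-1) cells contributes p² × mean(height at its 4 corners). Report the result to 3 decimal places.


12.291

height_mm = gray/255 × 1.125; cell vol = 1.61² × mean(4 corners)
unit = 1.61² × 1.125 / (4×255) = 0.00285893 mm³ per gray-sum
row 0: Σ corner-gray over 3 cells = 1449  → 4.1426
row 1: Σ corner-gray over 3 cells = 1667  → 4.7658
row 2: Σ corner-gray over 3 cells = 1183  → 3.3821
Σ rows: total corner-gray = 4299  → 12.2906 mm³


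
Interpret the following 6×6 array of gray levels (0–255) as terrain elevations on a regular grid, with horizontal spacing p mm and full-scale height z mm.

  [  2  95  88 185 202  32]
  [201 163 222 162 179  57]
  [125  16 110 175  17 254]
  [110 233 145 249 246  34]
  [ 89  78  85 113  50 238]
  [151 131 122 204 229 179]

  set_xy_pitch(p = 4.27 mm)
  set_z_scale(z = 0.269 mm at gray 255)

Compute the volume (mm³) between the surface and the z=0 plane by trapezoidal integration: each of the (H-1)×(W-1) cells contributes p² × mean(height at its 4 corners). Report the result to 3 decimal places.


height_mm = gray/255 × 0.269; cell vol = 4.27² × mean(4 corners)
unit = 4.27² × 0.269 / (4×255) = 0.00480848 mm³ per gray-sum
row 0: Σ corner-gray over 5 cells = 2884  → 13.8677
row 1: Σ corner-gray over 5 cells = 2725  → 13.1031
row 2: Σ corner-gray over 5 cells = 2905  → 13.9686
row 3: Σ corner-gray over 5 cells = 2869  → 13.7955
row 4: Σ corner-gray over 5 cells = 2681  → 12.8915
Σ rows: total corner-gray = 14064  → 67.6265 mm³

67.626


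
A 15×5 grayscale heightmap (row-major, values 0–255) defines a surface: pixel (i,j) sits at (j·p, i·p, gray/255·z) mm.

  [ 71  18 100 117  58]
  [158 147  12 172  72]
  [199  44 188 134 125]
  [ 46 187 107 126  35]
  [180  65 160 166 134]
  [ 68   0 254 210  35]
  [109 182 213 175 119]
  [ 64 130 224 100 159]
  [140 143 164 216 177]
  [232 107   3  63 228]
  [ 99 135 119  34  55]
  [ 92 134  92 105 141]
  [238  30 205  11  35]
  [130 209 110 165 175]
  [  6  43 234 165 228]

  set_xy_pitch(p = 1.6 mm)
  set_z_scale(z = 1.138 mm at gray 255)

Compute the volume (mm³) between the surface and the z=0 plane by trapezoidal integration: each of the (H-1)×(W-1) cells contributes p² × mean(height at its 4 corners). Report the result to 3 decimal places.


height_mm = gray/255 × 1.138; cell vol = 1.6² × mean(4 corners)
unit = 1.6² × 1.138 / (4×255) = 0.00285616 mm³ per gray-sum
row 0: Σ corner-gray over 4 cells = 1491  → 4.2585
row 1: Σ corner-gray over 4 cells = 1948  → 5.5638
row 2: Σ corner-gray over 4 cells = 1977  → 5.6466
row 3: Σ corner-gray over 4 cells = 2017  → 5.7609
row 4: Σ corner-gray over 4 cells = 2127  → 6.0750
row 5: Σ corner-gray over 4 cells = 2399  → 6.8519
row 6: Σ corner-gray over 4 cells = 2499  → 7.1375
row 7: Σ corner-gray over 4 cells = 2494  → 7.1233
row 8: Σ corner-gray over 4 cells = 2169  → 6.1950
row 9: Σ corner-gray over 4 cells = 1536  → 4.3871
row 10: Σ corner-gray over 4 cells = 1625  → 4.6413
row 11: Σ corner-gray over 4 cells = 1660  → 4.7412
row 12: Σ corner-gray over 4 cells = 2038  → 5.8208
row 13: Σ corner-gray over 4 cells = 2391  → 6.8291
Σ rows: total corner-gray = 28371  → 81.0320 mm³

81.032


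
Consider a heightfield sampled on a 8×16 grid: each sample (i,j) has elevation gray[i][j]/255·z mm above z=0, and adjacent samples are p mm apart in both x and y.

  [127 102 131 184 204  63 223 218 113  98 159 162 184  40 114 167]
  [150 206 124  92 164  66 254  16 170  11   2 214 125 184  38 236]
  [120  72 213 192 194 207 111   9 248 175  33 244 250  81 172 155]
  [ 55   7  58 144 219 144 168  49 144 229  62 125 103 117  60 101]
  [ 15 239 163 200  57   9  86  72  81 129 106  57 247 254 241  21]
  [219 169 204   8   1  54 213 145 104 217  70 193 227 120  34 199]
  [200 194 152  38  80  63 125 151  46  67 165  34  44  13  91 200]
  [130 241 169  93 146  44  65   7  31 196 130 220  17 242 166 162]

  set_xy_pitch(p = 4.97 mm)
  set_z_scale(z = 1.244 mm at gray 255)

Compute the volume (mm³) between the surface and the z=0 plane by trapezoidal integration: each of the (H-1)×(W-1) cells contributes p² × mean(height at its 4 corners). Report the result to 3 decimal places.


1605.323

height_mm = gray/255 × 1.244; cell vol = 4.97² × mean(4 corners)
unit = 4.97² × 1.244 / (4×255) = 0.0301254 mm³ per gray-sum
row 0: Σ corner-gray over 15 cells = 8002  → 241.0635
row 1: Σ corner-gray over 15 cells = 8395  → 252.9028
row 2: Σ corner-gray over 15 cells = 8091  → 243.7447
row 3: Σ corner-gray over 15 cells = 7332  → 220.8795
row 4: Σ corner-gray over 15 cells = 7854  → 236.6050
row 5: Σ corner-gray over 15 cells = 6862  → 206.7206
row 6: Σ corner-gray over 15 cells = 6752  → 203.4068
Σ rows: total corner-gray = 53288  → 1605.3229 mm³


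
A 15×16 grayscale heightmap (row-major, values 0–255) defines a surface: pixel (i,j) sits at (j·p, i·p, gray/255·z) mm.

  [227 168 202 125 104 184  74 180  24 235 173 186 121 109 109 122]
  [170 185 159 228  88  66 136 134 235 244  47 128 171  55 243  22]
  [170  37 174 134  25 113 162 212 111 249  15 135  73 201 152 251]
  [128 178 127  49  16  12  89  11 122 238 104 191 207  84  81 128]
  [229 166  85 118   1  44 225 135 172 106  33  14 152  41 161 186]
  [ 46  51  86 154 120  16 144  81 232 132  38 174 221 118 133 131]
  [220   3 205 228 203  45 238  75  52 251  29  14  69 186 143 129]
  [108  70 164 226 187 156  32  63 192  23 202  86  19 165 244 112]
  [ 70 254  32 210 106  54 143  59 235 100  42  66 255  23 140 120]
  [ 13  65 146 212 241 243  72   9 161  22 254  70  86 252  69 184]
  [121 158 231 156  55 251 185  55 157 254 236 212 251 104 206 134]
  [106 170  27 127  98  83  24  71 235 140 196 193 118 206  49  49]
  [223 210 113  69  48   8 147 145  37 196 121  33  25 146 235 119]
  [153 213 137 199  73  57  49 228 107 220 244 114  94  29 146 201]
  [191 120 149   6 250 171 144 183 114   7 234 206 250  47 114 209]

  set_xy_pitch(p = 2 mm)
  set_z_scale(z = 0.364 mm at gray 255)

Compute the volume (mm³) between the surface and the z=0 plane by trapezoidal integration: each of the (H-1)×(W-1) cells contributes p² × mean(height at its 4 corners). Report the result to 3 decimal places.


156.444

height_mm = gray/255 × 0.364; cell vol = 2² × mean(4 corners)
unit = 2² × 0.364 / (4×255) = 0.00142745 mm³ per gray-sum
row 0: Σ corner-gray over 15 cells = 8767  → 12.5145
row 1: Σ corner-gray over 15 cells = 8437  → 12.0434
row 2: Σ corner-gray over 15 cells = 7281  → 10.3933
row 3: Σ corner-gray over 15 cells = 6595  → 9.4140
row 4: Σ corner-gray over 15 cells = 6898  → 9.8466
row 5: Σ corner-gray over 15 cells = 7408  → 10.5746
row 6: Σ corner-gray over 15 cells = 7709  → 11.0042
row 7: Σ corner-gray over 15 cells = 7506  → 10.7144
row 8: Σ corner-gray over 15 cells = 7629  → 10.8900
row 9: Σ corner-gray over 15 cells = 9278  → 13.2439
row 10: Σ corner-gray over 15 cells = 8906  → 12.7129
row 11: Σ corner-gray over 15 cells = 7037  → 10.0450
row 12: Σ corner-gray over 15 cells = 7582  → 10.8229
row 13: Σ corner-gray over 15 cells = 8564  → 12.2247
Σ rows: total corner-gray = 109597  → 156.4443 mm³
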